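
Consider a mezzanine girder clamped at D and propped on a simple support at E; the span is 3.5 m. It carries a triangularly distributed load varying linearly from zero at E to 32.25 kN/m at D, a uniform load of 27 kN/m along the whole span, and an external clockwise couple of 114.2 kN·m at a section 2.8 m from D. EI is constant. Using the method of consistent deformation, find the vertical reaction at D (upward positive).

R_D = 57.23 kN

Remove the prop at E; the released (primary) structure is a cantilever built in at D.
Deflection at E on the released cantilever, summing each load's contribution:
  triangular load, peak 32.25 at the fixed end: w₀L⁴/(30EI) = 161.3/EI
  UDL 27: wL⁴/(8EI) = 506.5/EI
  clockwise couple 114.2 at a = 2.8: M₀a(2L − a)/(2EI) = 671.5/EI
  δ_0 = 1339/EI
Tip deflection under a unit load at E: L³/(3EI) = 14.29/EI.
Compatibility at E: δ_0 − R_E·δ_{EE} = 0, so R_E = 1339/14.29 = 93.71 kN.
Vertical equilibrium: R_D = ΣP − R_E = 150.9 − 93.71 = 57.23 kN.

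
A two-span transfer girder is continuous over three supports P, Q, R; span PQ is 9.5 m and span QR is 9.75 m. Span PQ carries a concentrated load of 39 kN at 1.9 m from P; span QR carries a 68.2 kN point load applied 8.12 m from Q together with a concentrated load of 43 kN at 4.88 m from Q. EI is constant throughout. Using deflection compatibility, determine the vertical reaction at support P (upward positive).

Release continuity at Q by inserting a hinge; the redundant is the internal moment M_Q. The primary structure is two simply-supported spans PQ and QR.
Rotations at Q on the released spans (each span's end-slope, ×1/EI):
  span PQ: point load 39 at a = 1.9: Pab(L + a)/(6LEI) = 112.6/EI
  span QR: point load 68.2 at a = 8.12: Pab(L + b)/(6LEI) = 175.6/EI
  span QR: point load 43 at a = 4.88: Pab(L + b)/(6LEI) = 255.4/EI
  relative rotation θ_0 = (112.6 + 431)/EI = 543.6/EI
A unit hogging moment at Q produces rotation L₁/(3EI) + L₂/(3EI) = 6.417/EI.
Slope continuity at Q: θ_0 = M_Q·6.417/EI, so M_Q = 543.6/6.417 = 84.72 kN·m (hogging).
Span PQ, ΣM about P with M_Q applied at Q: R_Q^{PQ}·9.5 = 74.1 + 84.72, so R_Q^{PQ} = 16.72 kN and R_P = 39 − 16.72 = 22.28 kN.

R_P = 22.28 kN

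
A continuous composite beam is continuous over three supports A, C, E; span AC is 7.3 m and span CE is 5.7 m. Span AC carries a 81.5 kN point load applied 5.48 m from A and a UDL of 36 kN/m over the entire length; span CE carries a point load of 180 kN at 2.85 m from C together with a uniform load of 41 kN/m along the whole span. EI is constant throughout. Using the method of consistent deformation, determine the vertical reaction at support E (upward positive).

Take M_C as the redundant. Released structure: two simple spans AC and CE with a hinge at C.
Rotations at C on the released spans (each span's end-slope, ×1/EI):
  span AC: point load 81.5 at a = 5.48: Pab(L + a)/(6LEI) = 237.2/EI
  span AC: UDL 36: wL³/(24EI) = 583.5/EI
  span CE: point load 180 at a = 2.85: Pab(L + b)/(6LEI) = 365.5/EI
  span CE: UDL 41: wL³/(24EI) = 316.4/EI
  relative rotation θ_0 = (820.7 + 681.9)/EI = 1503/EI
A unit hogging moment at C produces rotation L₁/(3EI) + L₂/(3EI) = 4.333/EI.
Compatibility: M_C·(L₁+L₂)/(3EI) = θ_0, giving M_C = 346.7 kN·m (hogging).
Span CE, ΣM about E: R_C^{CE}·5.7 = 1179 + 346.7, so R_C^{CE} = 267.7 kN and R_E = 413.7 − 267.7 = 146 kN.

R_E = 146 kN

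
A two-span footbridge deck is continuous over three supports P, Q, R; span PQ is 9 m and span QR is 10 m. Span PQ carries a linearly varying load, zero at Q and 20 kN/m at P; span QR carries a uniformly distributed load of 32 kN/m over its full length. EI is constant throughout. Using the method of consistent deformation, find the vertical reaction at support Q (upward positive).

R_Q = 243.9 kN

Take M_Q as the redundant. Released structure: two simple spans PQ and QR with a hinge at Q.
Rotations at Q on the released spans (each span's end-slope, ×1/EI):
  span PQ: triangular load, peak 20: 7w₀L³/(360EI) = 283.5/EI
  span QR: UDL 32: wL³/(24EI) = 1333/EI
  relative rotation θ_0 = (283.5 + 1333)/EI = 1617/EI
A unit hogging moment at Q produces rotation L₁/(3EI) + L₂/(3EI) = 6.333/EI.
Slope continuity at Q: θ_0 = M_Q·6.333/EI, so M_Q = 1617/6.333 = 255.3 kN·m (hogging).
Span PQ, ΣM about P with M_Q applied at Q: R_Q^{PQ}·9 = 270 + 255.3, so R_Q^{PQ} = 58.37 kN and R_P = 90 − 58.37 = 31.63 kN.
Span QR, ΣM about R: R_Q^{QR}·10 = 1600 + 255.3, so R_Q^{QR} = 185.5 kN and R_R = 320 − 185.5 = 134.5 kN.
R_Q = 58.37 + 185.5 = 243.9 kN.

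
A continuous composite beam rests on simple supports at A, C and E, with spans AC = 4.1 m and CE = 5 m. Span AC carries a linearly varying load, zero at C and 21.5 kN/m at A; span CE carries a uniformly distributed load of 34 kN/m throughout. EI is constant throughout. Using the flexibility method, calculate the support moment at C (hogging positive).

Release continuity at C by inserting a hinge; the redundant is the internal moment M_C. The primary structure is two simply-supported spans AC and CE.
Rotations at C on the released spans (each span's end-slope, ×1/EI):
  span AC: triangular load, peak 21.5: 7w₀L³/(360EI) = 28.81/EI
  span CE: UDL 34: wL³/(24EI) = 177.1/EI
  relative rotation θ_0 = (28.81 + 177.1)/EI = 205.9/EI
A unit hogging moment at C produces rotation L₁/(3EI) + L₂/(3EI) = 3.033/EI.
Slope continuity at C: θ_0 = M_C·3.033/EI, so M_C = 205.9/3.033 = 67.88 kN·m (hogging).

M_C = 67.88 kN·m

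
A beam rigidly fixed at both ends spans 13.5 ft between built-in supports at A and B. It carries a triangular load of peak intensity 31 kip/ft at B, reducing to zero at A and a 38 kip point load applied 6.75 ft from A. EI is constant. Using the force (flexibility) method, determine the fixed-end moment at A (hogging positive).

Take the two fixed-end moments M_A, M_B as redundants; the released structure is the simple span AB.
On the primary (simply-supported) span, the end slopes from the loading are:
  at A: triangular load, peak 31: 7w₀L³/(360EI) = 1483/EI
  at B: triangular load, peak 31: w₀L³/(45EI) = 1695/EI
  at A: point load 38 at a = 6.75: Pab(L + b)/(6LEI) = 432.8/EI
  at B: point load 38 at a = 6.75: Pab(L + a)/(6LEI) = 432.8/EI
  θ_A0 = 1916/EI,  θ_B0 = 2128/EI
Flexibility coefficients: a unit moment at one end gives L/(3EI) there and L/(6EI) at the far end, so f₁₁ = f₂₂ = 4.5/EI and f₁₂ = f₂₁ = 2.25/EI.
Compatibility — zero rotation at each built-in end:
  4.5 M_A + 2.25 M_B = 1916
  2.25 M_A + 4.5 M_B = 2128
Solving the pair gives M_A = 252.4 kip·ft and M_B = 346.6 kip·ft (hogging).

M_A = 252.4 kip·ft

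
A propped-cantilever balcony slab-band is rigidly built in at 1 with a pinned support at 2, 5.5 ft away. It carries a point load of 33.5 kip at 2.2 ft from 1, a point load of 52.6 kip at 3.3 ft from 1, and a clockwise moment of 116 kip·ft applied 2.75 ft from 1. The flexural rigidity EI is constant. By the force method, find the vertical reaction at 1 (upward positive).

Release the roller at 2. Primary structure: cantilever fixed at 1.
Primary-structure tip deflection at 2 by superposition:
  point load 33.5 at a = 2.2: Pa²(3L − a)/(6EI) = 386.4/EI
  point load 52.6 at a = 3.3: Pa²(3L − a)/(6EI) = 1260/EI
  clockwise couple 116 at a = 2.75: M₀a(2L − a)/(2EI) = 1316/EI
  δ_0 = 2962/EI
Tip deflection under a unit load at 2: L³/(3EI) = 55.46/EI.
Compatibility at 2: δ_0 − R_2·δ_{22} = 0, so R_2 = 2962/55.46 = 53.42 kip.
Vertical equilibrium: R_1 = ΣP − R_2 = 86.1 − 53.42 = 32.68 kip.

R_1 = 32.68 kip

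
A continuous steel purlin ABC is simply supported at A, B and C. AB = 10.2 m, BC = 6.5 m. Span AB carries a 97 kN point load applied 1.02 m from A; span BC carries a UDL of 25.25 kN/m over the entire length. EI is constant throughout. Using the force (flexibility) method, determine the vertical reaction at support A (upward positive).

Release continuity at B by inserting a hinge; the redundant is the internal moment M_B. The primary structure is two simply-supported spans AB and BC.
Discontinuity in slope at B on the released structure — sum the simple-span end rotations:
  span AB: point load 97 at a = 1.02: Pab(L + a)/(6LEI) = 166.5/EI
  span BC: UDL 25.25: wL³/(24EI) = 288.9/EI
  relative rotation θ_0 = (166.5 + 288.9)/EI = 455.4/EI
A unit hogging moment at B produces rotation L₁/(3EI) + L₂/(3EI) = 5.567/EI.
Slope continuity at B: θ_0 = M_B·5.567/EI, so M_B = 455.4/5.567 = 81.82 kN·m (hogging).
Span AB, ΣM about A with M_B applied at B: R_B^{AB}·10.2 = 98.94 + 81.82, so R_B^{AB} = 17.72 kN and R_A = 97 − 17.72 = 79.28 kN.

R_A = 79.28 kN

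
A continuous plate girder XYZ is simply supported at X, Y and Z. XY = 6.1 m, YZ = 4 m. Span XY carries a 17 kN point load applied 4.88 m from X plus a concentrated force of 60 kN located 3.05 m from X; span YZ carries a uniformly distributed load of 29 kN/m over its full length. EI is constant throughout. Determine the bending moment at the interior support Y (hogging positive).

M_Y = 73.44 kN·m

Take M_Y as the redundant. Released structure: two simple spans XY and YZ with a hinge at Y.
Discontinuity in slope at Y on the released structure — sum the simple-span end rotations:
  span XY: point load 17 at a = 4.88: Pab(L + a)/(6LEI) = 30.36/EI
  span XY: point load 60 at a = 3.05: Pab(L + a)/(6LEI) = 139.5/EI
  span YZ: UDL 29: wL³/(24EI) = 77.33/EI
  relative rotation θ_0 = (169.9 + 77.33)/EI = 247.2/EI
A unit hogging moment at Y produces rotation L₁/(3EI) + L₂/(3EI) = 3.367/EI.
Slope continuity at Y: θ_0 = M_Y·3.367/EI, so M_Y = 247.2/3.367 = 73.44 kN·m (hogging).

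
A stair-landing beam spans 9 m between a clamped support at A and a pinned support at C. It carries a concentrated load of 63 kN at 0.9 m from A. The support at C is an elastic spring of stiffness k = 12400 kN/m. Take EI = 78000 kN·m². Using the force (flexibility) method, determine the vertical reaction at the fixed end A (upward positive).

R_A = 62.11 kN

Remove the prop at C; the released (primary) structure is a cantilever built in at A.
Deflection at C on the released cantilever, summing each load's contribution:
  point load 63 at a = 0.9: Pa²(3L − a)/(6EI) = 222/EI
Flexibility coefficient — unit upward force at C: δ_{CC} = L³/(3EI) = 243/EI.
With EI = 78000 kN·m²: δ_0 = 0.002846 m and δ_{CC} = 0.003115 m/kN.
Compatibility — the spring shortens by R_C/k under the reaction it provides: δ_0 − R_C·δ_{CC} = R_C/k. With 1/k = 0.000081 m/kN, R_C = δ_0 / (δ_{CC} + 1/k) = 0.002846 / (0.003115 + 0.000081) = 0.8904 kN.
Vertical equilibrium: R_A = ΣP − R_C = 63 − 0.8904 = 62.11 kN.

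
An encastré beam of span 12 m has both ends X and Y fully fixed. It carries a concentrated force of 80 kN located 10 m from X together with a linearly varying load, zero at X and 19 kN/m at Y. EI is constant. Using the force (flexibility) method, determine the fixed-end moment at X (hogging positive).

Release both end moments; the primary structure is a simply-supported span XY with redundants M_X and M_Y.
On the primary (simply-supported) span, the end slopes from the loading are:
  at X: point load 80 at a = 10: Pab(L + b)/(6LEI) = 311.1/EI
  at Y: point load 80 at a = 10: Pab(L + a)/(6LEI) = 488.9/EI
  at X: triangular load, peak 19: 7w₀L³/(360EI) = 638.4/EI
  at Y: triangular load, peak 19: w₀L³/(45EI) = 729.6/EI
  θ_X0 = 949.5/EI,  θ_Y0 = 1218/EI
Flexibility coefficients: a unit moment at one end gives L/(3EI) there and L/(6EI) at the far end, so f₁₁ = f₂₂ = 4/EI and f₁₂ = f₂₁ = 2/EI.
Compatibility — zero rotation at each built-in end:
  4 M_X + 2 M_Y = 949.5
  2 M_X + 4 M_Y = 1218
Solving the pair gives M_X = 113.4 kN·m and M_Y = 247.9 kN·m (hogging).

M_X = 113.4 kN·m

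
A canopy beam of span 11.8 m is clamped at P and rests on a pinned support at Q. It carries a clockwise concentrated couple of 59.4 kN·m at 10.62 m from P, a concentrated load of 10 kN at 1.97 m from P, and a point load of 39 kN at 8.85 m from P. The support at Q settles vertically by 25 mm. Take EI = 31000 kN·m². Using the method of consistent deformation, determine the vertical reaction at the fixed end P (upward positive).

Choose R_Q as the redundant. The primary structure is the cantilever fixed at P.
Downward deflection at the released point Q due to the loads:
  clockwise couple 59.4 at a = 10.62: M₀a(2L − a)/(2EI) = 4094/EI
  point load 10 at a = 1.97: Pa²(3L − a)/(6EI) = 216.2/EI
  point load 39 at a = 8.85: Pa²(3L − a)/(6EI) = 13517/EI
  δ_0 = 17827/EI
Tip deflection under a unit load at Q: L³/(3EI) = 547.7/EI.
With EI = 31000 kN·m²: δ_0 = 0.57506 m and δ_{QQ} = 0.017667 m/kN.
Compatibility — the beam at Q must follow the support down by 0.025 m: δ_0 − R_Q·δ_{QQ} = 0.025, so R_Q = (0.57506 − 0.025)/0.017667 = 31.13 kN.
Vertical equilibrium: R_P = ΣP − R_Q = 49 − 31.13 = 17.87 kN.

R_P = 17.87 kN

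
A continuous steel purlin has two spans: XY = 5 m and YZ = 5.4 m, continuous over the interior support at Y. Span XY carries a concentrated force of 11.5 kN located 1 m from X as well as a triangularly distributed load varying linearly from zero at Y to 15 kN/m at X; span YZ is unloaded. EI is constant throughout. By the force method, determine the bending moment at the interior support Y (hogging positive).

M_Y = 13.17 kN·m

Release continuity at Y by inserting a hinge; the redundant is the internal moment M_Y. The primary structure is two simply-supported spans XY and YZ.
End slopes at the hinge Y, treating each span as simply supported:
  span XY: point load 11.5 at a = 1: Pab(L + a)/(6LEI) = 9.2/EI
  span XY: triangular load, peak 15: 7w₀L³/(360EI) = 36.46/EI
  relative rotation θ_0 = (45.66 + 0)/EI = 45.66/EI
A unit hogging moment at Y produces rotation L₁/(3EI) + L₂/(3EI) = 3.467/EI.
Compatibility: M_Y·(L₁+L₂)/(3EI) = θ_0, giving M_Y = 13.17 kN·m (hogging).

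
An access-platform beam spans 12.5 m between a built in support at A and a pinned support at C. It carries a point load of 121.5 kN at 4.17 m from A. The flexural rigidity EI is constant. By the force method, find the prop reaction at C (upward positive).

Take the reaction at C as the redundant and release it; the primary structure is a cantilever fixed at A.
Downward deflection at the released point C due to the loads:
  point load 121.5 at a = 4.17: Pa²(3L − a)/(6EI) = 11736/EI
Tip deflection under a unit load at C: L³/(3EI) = 651/EI.
Compatibility at C: δ_0 − R_C·δ_{CC} = 0, so R_C = 11736/651 = 18.03 kN.

R_C = 18.03 kN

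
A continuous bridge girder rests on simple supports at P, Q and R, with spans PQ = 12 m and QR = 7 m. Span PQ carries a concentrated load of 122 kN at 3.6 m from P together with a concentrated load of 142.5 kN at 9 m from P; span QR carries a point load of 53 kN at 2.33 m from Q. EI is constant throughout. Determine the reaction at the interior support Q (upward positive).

Release continuity at Q by inserting a hinge; the redundant is the internal moment M_Q. The primary structure is two simply-supported spans PQ and QR.
Rotations at Q on the released spans (each span's end-slope, ×1/EI):
  span PQ: point load 122 at a = 3.6: Pab(L + a)/(6LEI) = 799.3/EI
  span PQ: point load 142.5 at a = 9: Pab(L + a)/(6LEI) = 1122/EI
  span QR: point load 53 at a = 2.33: Pab(L + b)/(6LEI) = 160.2/EI
  relative rotation θ_0 = (1922 + 160.2)/EI = 2082/EI
A unit hogging moment at Q produces rotation L₁/(3EI) + L₂/(3EI) = 6.333/EI.
Slope continuity at Q: θ_0 = M_Q·6.333/EI, so M_Q = 2082/6.333 = 328.7 kN·m (hogging).
Span PQ, ΣM about P with M_Q applied at Q: R_Q^{PQ}·12 = 1722 + 328.7, so R_Q^{PQ} = 170.9 kN and R_P = 264.5 − 170.9 = 93.63 kN.
Span QR, ΣM about R: R_Q^{QR}·7 = 247.5 + 328.7, so R_Q^{QR} = 82.32 kN and R_R = 53 − 82.32 = -29.32 kN.
R_Q = 170.9 + 82.32 = 253.2 kN.

R_Q = 253.2 kN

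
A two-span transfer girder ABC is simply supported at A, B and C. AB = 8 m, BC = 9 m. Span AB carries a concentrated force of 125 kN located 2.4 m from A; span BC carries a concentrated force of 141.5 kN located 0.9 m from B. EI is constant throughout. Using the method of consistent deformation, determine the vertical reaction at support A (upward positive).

R_A = 72.27 kN

Insert a hinge at B; M_B is the redundant, and each span becomes simply supported.
End slopes at the hinge B, treating each span as simply supported:
  span AB: point load 125 at a = 2.4: Pab(L + a)/(6LEI) = 364/EI
  span BC: point load 141.5 at a = 0.9: Pab(L + b)/(6LEI) = 326.7/EI
  relative rotation θ_0 = (364 + 326.7)/EI = 690.7/EI
A unit hogging moment at B produces rotation L₁/(3EI) + L₂/(3EI) = 5.667/EI.
Slope continuity at B: θ_0 = M_B·5.667/EI, so M_B = 690.7/5.667 = 121.9 kN·m (hogging).
Span AB, ΣM about A with M_B applied at B: R_B^{AB}·8 = 300 + 121.9, so R_B^{AB} = 52.73 kN and R_A = 125 − 52.73 = 72.27 kN.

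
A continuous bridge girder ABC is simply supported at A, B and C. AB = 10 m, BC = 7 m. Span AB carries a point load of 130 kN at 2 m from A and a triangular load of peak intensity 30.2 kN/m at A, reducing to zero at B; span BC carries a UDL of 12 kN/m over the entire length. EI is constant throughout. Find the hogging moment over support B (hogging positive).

Release continuity at B by inserting a hinge; the redundant is the internal moment M_B. The primary structure is two simply-supported spans AB and BC.
Rotations at B on the released spans (each span's end-slope, ×1/EI):
  span AB: point load 130 at a = 2: Pab(L + a)/(6LEI) = 416/EI
  span AB: triangular load, peak 30.2: 7w₀L³/(360EI) = 587.2/EI
  span BC: UDL 12: wL³/(24EI) = 171.5/EI
  relative rotation θ_0 = (1003 + 171.5)/EI = 1175/EI
A unit hogging moment at B produces rotation L₁/(3EI) + L₂/(3EI) = 5.667/EI.
Compatibility: M_B·(L₁+L₂)/(3EI) = θ_0, giving M_B = 207.3 kN·m (hogging).

M_B = 207.3 kN·m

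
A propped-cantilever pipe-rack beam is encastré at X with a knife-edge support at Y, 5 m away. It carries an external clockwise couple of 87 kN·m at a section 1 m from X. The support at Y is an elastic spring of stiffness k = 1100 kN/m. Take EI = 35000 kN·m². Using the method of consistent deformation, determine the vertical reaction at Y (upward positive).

Choose R_Y as the redundant. The primary structure is the cantilever fixed at X.
Downward deflection at the released point Y due to the loads:
  clockwise couple 87 at a = 1: M₀a(2L − a)/(2EI) = 391.5/EI
Tip deflection under a unit load at Y: L³/(3EI) = 41.67/EI.
With EI = 35000 kN·m²: δ_0 = 0.011186 m and δ_{YY} = 0.00119 m/kN.
Compatibility — the spring shortens by R_Y/k under the reaction it provides: δ_0 − R_Y·δ_{YY} = R_Y/k. With 1/k = 0.000909 m/kN, R_Y = δ_0 / (δ_{YY} + 1/k) = 0.011186 / (0.00119 + 0.000909) = 5.328 kN.

R_Y = 5.328 kN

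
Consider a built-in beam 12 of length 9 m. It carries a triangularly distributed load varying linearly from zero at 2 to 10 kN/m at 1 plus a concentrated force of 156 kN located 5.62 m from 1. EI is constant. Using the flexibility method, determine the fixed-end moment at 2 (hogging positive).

Release both end moments; the primary structure is a simply-supported span 12 with redundants M_1 and M_2.
End rotations of the released simple span under the applied load (×1/EI):
  at 1: triangular load, peak 10: w₀L³/(45EI) = 162/EI
  at 2: triangular load, peak 10: 7w₀L³/(360EI) = 141.8/EI
  at 1: point load 156 at a = 5.62: Pab(L + b)/(6LEI) = 679.4/EI
  at 2: point load 156 at a = 5.62: Pab(L + a)/(6LEI) = 802.3/EI
  θ_10 = 841.4/EI,  θ_20 = 944/EI
Flexibility coefficients: a unit moment at one end gives L/(3EI) there and L/(6EI) at the far end, so f₁₁ = f₂₂ = 3/EI and f₁₂ = f₂₁ = 1.5/EI.
Compatibility — zero rotation at each built-in end:
  3 M_1 + 1.5 M_2 = 841.4
  1.5 M_1 + 3 M_2 = 944
Solving the pair gives M_1 = 164.2 kN·m and M_2 = 232.6 kN·m (hogging).

M_2 = 232.6 kN·m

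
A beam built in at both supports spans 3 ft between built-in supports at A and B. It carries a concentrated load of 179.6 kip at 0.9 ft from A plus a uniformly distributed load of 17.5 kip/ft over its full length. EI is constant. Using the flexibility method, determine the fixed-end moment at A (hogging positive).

M_A = 92.33 kip·ft

Release both end moments; the primary structure is a simply-supported span AB with redundants M_A and M_B.
End rotations of the released simple span under the applied load (×1/EI):
  at A: point load 179.6 at a = 0.9: Pab(L + b)/(6LEI) = 96.18/EI
  at B: point load 179.6 at a = 0.9: Pab(L + a)/(6LEI) = 73.55/EI
  at A: UDL 17.5: wL³/(24EI) = 19.69/EI
  at B: UDL 17.5: wL³/(24EI) = 19.69/EI
  θ_A0 = 115.9/EI,  θ_B0 = 93.23/EI
Flexibility coefficients: a unit moment at one end gives L/(3EI) there and L/(6EI) at the far end, so f₁₁ = f₂₂ = 1/EI and f₁₂ = f₂₁ = 0.5/EI.
Compatibility — zero rotation at each built-in end:
  1 M_A + 0.5 M_B = 115.9
  0.5 M_A + 1 M_B = 93.23
Solving the pair gives M_A = 92.33 kip·ft and M_B = 47.07 kip·ft (hogging).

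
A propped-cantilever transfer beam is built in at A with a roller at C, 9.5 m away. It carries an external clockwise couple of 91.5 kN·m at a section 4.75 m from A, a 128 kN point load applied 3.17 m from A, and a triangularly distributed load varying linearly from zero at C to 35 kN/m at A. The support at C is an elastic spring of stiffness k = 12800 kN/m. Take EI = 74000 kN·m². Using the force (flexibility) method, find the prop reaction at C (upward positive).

R_C = 61.84 kN

Choose R_C as the redundant. The primary structure is the cantilever fixed at A.
Deflection at C on the released cantilever, summing each load's contribution:
  clockwise couple 91.5 at a = 4.75: M₀a(2L − a)/(2EI) = 3097/EI
  point load 128 at a = 3.17: Pa²(3L − a)/(6EI) = 5430/EI
  triangular load, peak 35 at the fixed end: w₀L⁴/(30EI) = 9503/EI
  δ_0 = 18029/EI
Flexibility coefficient — unit upward force at C: δ_{CC} = L³/(3EI) = 285.8/EI.
With EI = 74000 kN·m²: δ_0 = 0.24364 m and δ_{CC} = 0.003862 m/kN.
Compatibility — the spring shortens by R_C/k under the reaction it provides: δ_0 − R_C·δ_{CC} = R_C/k. With 1/k = 0.000078 m/kN, R_C = δ_0 / (δ_{CC} + 1/k) = 0.24364 / (0.003862 + 0.000078) = 61.84 kN.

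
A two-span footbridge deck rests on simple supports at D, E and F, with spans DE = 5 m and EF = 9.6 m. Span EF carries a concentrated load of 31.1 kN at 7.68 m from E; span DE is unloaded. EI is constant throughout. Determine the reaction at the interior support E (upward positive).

Release continuity at E by inserting a hinge; the redundant is the internal moment M_E. The primary structure is two simply-supported spans DE and EF.
Discontinuity in slope at E on the released structure — sum the simple-span end rotations:
  span EF: point load 31.1 at a = 7.68: Pab(L + b)/(6LEI) = 91.72/EI
  relative rotation θ_0 = (0 + 91.72)/EI = 91.72/EI
A unit hogging moment at E produces rotation L₁/(3EI) + L₂/(3EI) = 4.867/EI.
Slope continuity at E: θ_0 = M_E·4.867/EI, so M_E = 91.72/4.867 = 18.85 kN·m (hogging).
Span DE, ΣM about D with M_E applied at E: R_E^{DE}·5 = 0 + 18.85, so R_E^{DE} = 3.769 kN and R_D = 0 − 3.769 = -3.769 kN.
Span EF, ΣM about F: R_E^{EF}·9.6 = 59.71 + 18.85, so R_E^{EF} = 8.183 kN and R_F = 31.1 − 8.183 = 22.92 kN.
R_E = 3.769 + 8.183 = 11.95 kN.

R_E = 11.95 kN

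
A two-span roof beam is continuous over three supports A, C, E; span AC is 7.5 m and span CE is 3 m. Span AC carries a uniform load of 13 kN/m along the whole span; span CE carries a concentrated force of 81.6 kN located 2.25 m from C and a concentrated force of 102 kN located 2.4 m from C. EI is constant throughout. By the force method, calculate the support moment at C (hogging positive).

M_C = 81.88 kN·m

Insert a hinge at C; M_C is the redundant, and each span becomes simply supported.
End slopes at the hinge C, treating each span as simply supported:
  span AC: UDL 13: wL³/(24EI) = 228.5/EI
  span CE: point load 81.6 at a = 2.25: Pab(L + b)/(6LEI) = 28.69/EI
  span CE: point load 102 at a = 2.4: Pab(L + b)/(6LEI) = 29.38/EI
  relative rotation θ_0 = (228.5 + 58.06)/EI = 286.6/EI
A unit hogging moment at C produces rotation L₁/(3EI) + L₂/(3EI) = 3.5/EI.
Slope continuity at C: θ_0 = M_C·3.5/EI, so M_C = 286.6/3.5 = 81.88 kN·m (hogging).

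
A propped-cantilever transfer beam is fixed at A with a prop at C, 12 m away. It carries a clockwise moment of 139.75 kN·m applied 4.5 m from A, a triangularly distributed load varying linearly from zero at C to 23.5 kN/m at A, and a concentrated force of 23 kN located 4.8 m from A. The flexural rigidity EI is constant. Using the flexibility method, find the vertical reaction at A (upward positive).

R_A = 120.4 kN

Take the reaction at C as the redundant and release it; the primary structure is a cantilever fixed at A.
Downward deflection at the released point C due to the loads:
  clockwise couple 139.75 at a = 4.5: M₀a(2L − a)/(2EI) = 6132/EI
  triangular load, peak 23.5 at the fixed end: w₀L⁴/(30EI) = 16243/EI
  point load 23 at a = 4.8: Pa²(3L − a)/(6EI) = 2756/EI
  δ_0 = 25130/EI
Tip deflection under a unit load at C: L³/(3EI) = 576/EI.
Compatibility at C: δ_0 − R_C·δ_{CC} = 0, so R_C = 25130/576 = 43.63 kN.
Vertical equilibrium: R_A = ΣP − R_C = 164 − 43.63 = 120.4 kN.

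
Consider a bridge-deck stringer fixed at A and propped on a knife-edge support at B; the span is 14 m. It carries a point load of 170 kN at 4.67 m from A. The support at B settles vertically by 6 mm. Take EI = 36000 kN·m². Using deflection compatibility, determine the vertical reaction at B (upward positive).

Choose R_B as the redundant. The primary structure is the cantilever fixed at A.
Deflection at B on the released cantilever, summing each load's contribution:
  point load 170 at a = 4.67: Pa²(3L − a)/(6EI) = 23067/EI
Tip deflection under a unit load at B: L³/(3EI) = 914.7/EI.
With EI = 36000 kN·m²: δ_0 = 0.64075 m and δ_{BB} = 0.025407 m/kN.
Compatibility — the beam at B must follow the support down by 0.006 m: δ_0 − R_B·δ_{BB} = 0.006, so R_B = (0.64075 − 0.006)/0.025407 = 24.98 kN.

R_B = 24.98 kN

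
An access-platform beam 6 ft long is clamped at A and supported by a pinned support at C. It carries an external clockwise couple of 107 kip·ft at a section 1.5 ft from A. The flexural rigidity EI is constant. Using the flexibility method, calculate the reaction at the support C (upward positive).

Release the roller at C. Primary structure: cantilever fixed at A.
Primary-structure tip deflection at C by superposition:
  clockwise couple 107 at a = 1.5: M₀a(2L − a)/(2EI) = 842.6/EI
Flexibility coefficient — unit upward force at C: δ_{CC} = L³/(3EI) = 72/EI.
The prop prevents deflection at C: R_C = δ_0/δ_{CC} = 842.6/72 = 11.7 kip.

R_C = 11.7 kip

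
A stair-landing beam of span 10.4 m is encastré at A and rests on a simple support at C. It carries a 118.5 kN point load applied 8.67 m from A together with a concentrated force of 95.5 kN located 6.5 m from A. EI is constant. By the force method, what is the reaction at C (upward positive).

Choose R_C as the redundant. The primary structure is the cantilever fixed at A.
Downward deflection at the released point C due to the loads:
  point load 118.5 at a = 8.67: Pa²(3L − a)/(6EI) = 33448/EI
  point load 95.5 at a = 6.5: Pa²(3L − a)/(6EI) = 16610/EI
  δ_0 = 50058/EI
Flexibility coefficient — unit upward force at C: δ_{CC} = L³/(3EI) = 375/EI.
The prop prevents deflection at C: R_C = δ_0/δ_{CC} = 50058/375 = 133.5 kN.

R_C = 133.5 kN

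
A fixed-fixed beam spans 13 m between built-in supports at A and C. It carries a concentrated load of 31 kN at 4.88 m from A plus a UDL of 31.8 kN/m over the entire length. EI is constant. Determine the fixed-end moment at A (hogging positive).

Take the two fixed-end moments M_A, M_C as redundants; the released structure is the simple span AC.
End rotations of the released simple span under the applied load (×1/EI):
  at A: point load 31 at a = 4.88: Pab(L + b)/(6LEI) = 332.6/EI
  at C: point load 31 at a = 4.88: Pab(L + a)/(6LEI) = 281.6/EI
  at A: UDL 31.8: wL³/(24EI) = 2911/EI
  at C: UDL 31.8: wL³/(24EI) = 2911/EI
  θ_A0 = 3244/EI,  θ_C0 = 3193/EI
Flexibility coefficients: a unit moment at one end gives L/(3EI) there and L/(6EI) at the far end, so f₁₁ = f₂₂ = 4.333/EI and f₁₂ = f₂₁ = 2.167/EI.
Compatibility — zero rotation at each built-in end:
  4.333 M_A + 2.167 M_C = 3244
  2.167 M_A + 4.333 M_C = 3193
Solving the pair gives M_A = 506.9 kN·m and M_C = 483.3 kN·m (hogging).

M_A = 506.9 kN·m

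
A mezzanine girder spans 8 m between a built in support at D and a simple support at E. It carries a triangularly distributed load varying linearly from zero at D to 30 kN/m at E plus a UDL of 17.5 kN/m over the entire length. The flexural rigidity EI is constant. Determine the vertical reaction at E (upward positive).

R_E = 118.5 kN

Release the roller at E. Primary structure: cantilever fixed at D.
Downward deflection at the released point E due to the loads:
  triangular load, peak 30 at the free end: 11w₀L⁴/(120EI) = 11264/EI
  UDL 17.5: wL⁴/(8EI) = 8960/EI
  δ_0 = 20224/EI
Flexibility coefficient — unit upward force at E: δ_{EE} = L³/(3EI) = 170.7/EI.
Compatibility at E: δ_0 − R_E·δ_{EE} = 0, so R_E = 20224/170.7 = 118.5 kN.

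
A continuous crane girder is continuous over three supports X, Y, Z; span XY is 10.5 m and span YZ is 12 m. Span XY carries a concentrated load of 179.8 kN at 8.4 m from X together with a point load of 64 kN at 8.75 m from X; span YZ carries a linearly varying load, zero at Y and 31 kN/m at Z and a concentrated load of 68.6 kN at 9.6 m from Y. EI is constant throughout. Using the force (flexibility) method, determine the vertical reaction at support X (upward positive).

Release continuity at Y by inserting a hinge; the redundant is the internal moment M_Y. The primary structure is two simply-supported spans XY and YZ.
Discontinuity in slope at Y on the released structure — sum the simple-span end rotations:
  span XY: point load 179.8 at a = 8.4: Pab(L + a)/(6LEI) = 951.5/EI
  span XY: point load 64 at a = 8.75: Pab(L + a)/(6LEI) = 299.4/EI
  span YZ: triangular load, peak 31: 7w₀L³/(360EI) = 1042/EI
  span YZ: point load 68.6 at a = 9.6: Pab(L + b)/(6LEI) = 316.1/EI
  relative rotation θ_0 = (1251 + 1358)/EI = 2609/EI
A unit hogging moment at Y produces rotation L₁/(3EI) + L₂/(3EI) = 7.5/EI.
Slope continuity at Y: θ_0 = M_Y·7.5/EI, so M_Y = 2609/7.5 = 347.8 kN·m (hogging).
Span XY, ΣM about X with M_Y applied at Y: R_Y^{XY}·10.5 = 2070 + 347.8, so R_Y^{XY} = 230.3 kN and R_X = 243.8 − 230.3 = 13.5 kN.

R_X = 13.5 kN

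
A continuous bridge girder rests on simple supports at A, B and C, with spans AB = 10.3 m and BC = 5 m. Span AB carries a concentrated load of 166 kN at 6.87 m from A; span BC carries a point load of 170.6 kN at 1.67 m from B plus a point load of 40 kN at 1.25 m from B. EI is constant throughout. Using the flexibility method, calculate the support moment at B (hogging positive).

Release continuity at B by inserting a hinge; the redundant is the internal moment M_B. The primary structure is two simply-supported spans AB and BC.
Rotations at B on the released spans (each span's end-slope, ×1/EI):
  span AB: point load 166 at a = 6.87: Pab(L + a)/(6LEI) = 1087/EI
  span BC: point load 170.6 at a = 1.67: Pab(L + b)/(6LEI) = 263.4/EI
  span BC: point load 40 at a = 1.25: Pab(L + b)/(6LEI) = 54.69/EI
  relative rotation θ_0 = (1087 + 318.1)/EI = 1405/EI
A unit hogging moment at B produces rotation L₁/(3EI) + L₂/(3EI) = 5.1/EI.
Compatibility: M_B·(L₁+L₂)/(3EI) = θ_0, giving M_B = 275.5 kN·m (hogging).

M_B = 275.5 kN·m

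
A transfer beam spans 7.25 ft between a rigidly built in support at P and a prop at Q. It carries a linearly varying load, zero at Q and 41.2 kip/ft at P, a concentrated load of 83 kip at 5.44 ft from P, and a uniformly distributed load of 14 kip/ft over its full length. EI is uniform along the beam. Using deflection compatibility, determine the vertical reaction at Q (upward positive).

Remove the prop at Q; the released (primary) structure is a cantilever built in at P.
Downward deflection at the released point Q due to the loads:
  triangular load, peak 41.2 at the fixed end: w₀L⁴/(30EI) = 3794/EI
  point load 83 at a = 5.44: Pa²(3L − a)/(6EI) = 6677/EI
  UDL 14: wL⁴/(8EI) = 4835/EI
  δ_0 = 15306/EI
Flexibility coefficient — unit upward force at Q: δ_{QQ} = L³/(3EI) = 127/EI.
The prop prevents deflection at Q: R_Q = δ_0/δ_{QQ} = 15306/127 = 120.5 kip.

R_Q = 120.5 kip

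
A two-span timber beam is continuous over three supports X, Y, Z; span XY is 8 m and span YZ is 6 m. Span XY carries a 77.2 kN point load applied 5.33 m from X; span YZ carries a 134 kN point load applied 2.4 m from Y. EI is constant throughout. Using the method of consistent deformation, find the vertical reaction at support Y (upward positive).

R_Y = 170.2 kN

Release continuity at Y by inserting a hinge; the redundant is the internal moment M_Y. The primary structure is two simply-supported spans XY and YZ.
Discontinuity in slope at Y on the released structure — sum the simple-span end rotations:
  span XY: point load 77.2 at a = 5.33: Pab(L + a)/(6LEI) = 305.1/EI
  span YZ: point load 134 at a = 2.4: Pab(L + b)/(6LEI) = 308.7/EI
  relative rotation θ_0 = (305.1 + 308.7)/EI = 613.8/EI
A unit hogging moment at Y produces rotation L₁/(3EI) + L₂/(3EI) = 4.667/EI.
Slope continuity at Y: θ_0 = M_Y·4.667/EI, so M_Y = 613.8/4.667 = 131.5 kN·m (hogging).
Span XY, ΣM about X with M_Y applied at Y: R_Y^{XY}·8 = 411.5 + 131.5, so R_Y^{XY} = 67.88 kN and R_X = 77.2 − 67.88 = 9.323 kN.
Span YZ, ΣM about Z: R_Y^{YZ}·6 = 482.4 + 131.5, so R_Y^{YZ} = 102.3 kN and R_Z = 134 − 102.3 = 31.68 kN.
R_Y = 67.88 + 102.3 = 170.2 kN.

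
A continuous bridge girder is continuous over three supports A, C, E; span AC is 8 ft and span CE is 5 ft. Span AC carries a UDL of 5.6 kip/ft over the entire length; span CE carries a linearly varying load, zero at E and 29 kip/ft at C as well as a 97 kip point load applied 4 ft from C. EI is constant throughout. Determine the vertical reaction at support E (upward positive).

R_E = 88.95 kip

Insert a hinge at C; M_C is the redundant, and each span becomes simply supported.
End slopes at the hinge C, treating each span as simply supported:
  span AC: UDL 5.6: wL³/(24EI) = 119.5/EI
  span CE: triangular load, peak 29: w₀L³/(45EI) = 80.56/EI
  span CE: point load 97 at a = 4: Pab(L + b)/(6LEI) = 77.6/EI
  relative rotation θ_0 = (119.5 + 158.2)/EI = 277.6/EI
A unit hogging moment at C produces rotation L₁/(3EI) + L₂/(3EI) = 4.333/EI.
Compatibility: M_C·(L₁+L₂)/(3EI) = θ_0, giving M_C = 64.07 kip·ft (hogging).
Span CE, ΣM about E: R_C^{CE}·5 = 338.7 + 64.07, so R_C^{CE} = 80.55 kip and R_E = 169.5 − 80.55 = 88.95 kip.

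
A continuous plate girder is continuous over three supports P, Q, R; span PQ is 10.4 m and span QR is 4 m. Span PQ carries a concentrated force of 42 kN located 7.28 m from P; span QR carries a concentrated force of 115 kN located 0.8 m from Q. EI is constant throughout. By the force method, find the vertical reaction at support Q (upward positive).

R_Q = 147.3 kN

Release continuity at Q by inserting a hinge; the redundant is the internal moment M_Q. The primary structure is two simply-supported spans PQ and QR.
Discontinuity in slope at Q on the released structure — sum the simple-span end rotations:
  span PQ: point load 42 at a = 7.28: Pab(L + a)/(6LEI) = 270.3/EI
  span QR: point load 115 at a = 0.8: Pab(L + b)/(6LEI) = 88.32/EI
  relative rotation θ_0 = (270.3 + 88.32)/EI = 358.6/EI
A unit hogging moment at Q produces rotation L₁/(3EI) + L₂/(3EI) = 4.8/EI.
Compatibility: M_Q·(L₁+L₂)/(3EI) = θ_0, giving M_Q = 74.71 kN·m (hogging).
Span PQ, ΣM about P with M_Q applied at Q: R_Q^{PQ}·10.4 = 305.8 + 74.71, so R_Q^{PQ} = 36.58 kN and R_P = 42 − 36.58 = 5.416 kN.
Span QR, ΣM about R: R_Q^{QR}·4 = 368 + 74.71, so R_Q^{QR} = 110.7 kN and R_R = 115 − 110.7 = 4.322 kN.
R_Q = 36.58 + 110.7 = 147.3 kN.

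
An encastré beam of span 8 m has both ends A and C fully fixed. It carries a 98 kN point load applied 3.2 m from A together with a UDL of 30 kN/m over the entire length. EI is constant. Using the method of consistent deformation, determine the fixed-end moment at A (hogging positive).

M_A = 272.9 kN·m

Release both end moments; the primary structure is a simply-supported span AC with redundants M_A and M_C.
Simple-span end rotations at A and C under the given loads:
  at A: point load 98 at a = 3.2: Pab(L + b)/(6LEI) = 401.4/EI
  at C: point load 98 at a = 3.2: Pab(L + a)/(6LEI) = 351.2/EI
  at A: UDL 30: wL³/(24EI) = 640/EI
  at C: UDL 30: wL³/(24EI) = 640/EI
  θ_A0 = 1041/EI,  θ_C0 = 991.2/EI
Flexibility coefficients: a unit moment at one end gives L/(3EI) there and L/(6EI) at the far end, so f₁₁ = f₂₂ = 2.667/EI and f₁₂ = f₂₁ = 1.333/EI.
Compatibility — zero rotation at each built-in end:
  2.667 M_A + 1.333 M_C = 1041
  1.333 M_A + 2.667 M_C = 991.2
Solving the pair gives M_A = 272.9 kN·m and M_C = 235.3 kN·m (hogging).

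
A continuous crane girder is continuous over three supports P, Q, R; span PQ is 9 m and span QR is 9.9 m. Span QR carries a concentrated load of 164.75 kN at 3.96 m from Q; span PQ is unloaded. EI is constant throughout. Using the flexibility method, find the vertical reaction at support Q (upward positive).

Insert a hinge at Q; M_Q is the redundant, and each span becomes simply supported.
Rotations at Q on the released spans (each span's end-slope, ×1/EI):
  span QR: point load 164.75 at a = 3.96: Pab(L + b)/(6LEI) = 1033/EI
  relative rotation θ_0 = (0 + 1033)/EI = 1033/EI
A unit hogging moment at Q produces rotation L₁/(3EI) + L₂/(3EI) = 6.3/EI.
Compatibility: M_Q·(L₁+L₂)/(3EI) = θ_0, giving M_Q = 164 kN·m (hogging).
Span PQ, ΣM about P with M_Q applied at Q: R_Q^{PQ}·9 = 0 + 164, so R_Q^{PQ} = 18.23 kN and R_P = 0 − 18.23 = -18.23 kN.
Span QR, ΣM about R: R_Q^{QR}·9.9 = 978.6 + 164, so R_Q^{QR} = 115.4 kN and R_R = 164.8 − 115.4 = 49.33 kN.
R_Q = 18.23 + 115.4 = 133.6 kN.

R_Q = 133.6 kN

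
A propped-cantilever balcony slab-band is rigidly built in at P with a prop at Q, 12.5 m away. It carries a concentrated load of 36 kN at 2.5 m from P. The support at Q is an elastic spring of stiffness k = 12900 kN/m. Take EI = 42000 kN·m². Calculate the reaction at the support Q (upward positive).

Remove the prop at Q; the released (primary) structure is a cantilever built in at P.
Primary-structure tip deflection at Q by superposition:
  point load 36 at a = 2.5: Pa²(3L − a)/(6EI) = 1312/EI
Flexibility coefficient — unit upward force at Q: δ_{QQ} = L³/(3EI) = 651/EI.
With EI = 42000 kN·m²: δ_0 = 0.03125 m and δ_{QQ} = 0.015501 m/kN.
Compatibility — the spring shortens by R_Q/k under the reaction it provides: δ_0 − R_Q·δ_{QQ} = R_Q/k. With 1/k = 0.000078 m/kN, R_Q = δ_0 / (δ_{QQ} + 1/k) = 0.03125 / (0.015501 + 0.000078) = 2.006 kN.

R_Q = 2.006 kN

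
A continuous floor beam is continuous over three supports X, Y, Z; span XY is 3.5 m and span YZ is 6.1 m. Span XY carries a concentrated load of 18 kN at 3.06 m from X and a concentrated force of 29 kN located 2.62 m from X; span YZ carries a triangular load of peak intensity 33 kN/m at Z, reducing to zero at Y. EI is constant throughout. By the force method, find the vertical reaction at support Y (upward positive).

R_Y = 95.26 kN

Insert a hinge at Y; M_Y is the redundant, and each span becomes simply supported.
Discontinuity in slope at Y on the released structure — sum the simple-span end rotations:
  span XY: point load 18 at a = 3.06: Pab(L + a)/(6LEI) = 7.571/EI
  span XY: point load 29 at a = 2.62: Pab(L + a)/(6LEI) = 19.49/EI
  span YZ: triangular load, peak 33: 7w₀L³/(360EI) = 145.6/EI
  relative rotation θ_0 = (27.06 + 145.6)/EI = 172.7/EI
A unit hogging moment at Y produces rotation L₁/(3EI) + L₂/(3EI) = 3.2/EI.
Slope continuity at Y: θ_0 = M_Y·3.2/EI, so M_Y = 172.7/3.2 = 53.97 kN·m (hogging).
Span XY, ΣM about X with M_Y applied at Y: R_Y^{XY}·3.5 = 131.1 + 53.97, so R_Y^{XY} = 52.87 kN and R_X = 47 − 52.87 = -5.866 kN.
Span YZ, ΣM about Z: R_Y^{YZ}·6.1 = 204.7 + 53.97, so R_Y^{YZ} = 42.4 kN and R_Z = 100.7 − 42.4 = 58.25 kN.
R_Y = 52.87 + 42.4 = 95.26 kN.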